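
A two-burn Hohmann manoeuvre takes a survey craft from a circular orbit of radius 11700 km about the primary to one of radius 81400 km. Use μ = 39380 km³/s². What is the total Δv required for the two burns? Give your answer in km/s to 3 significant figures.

Semi-major axis of the transfer orbit: a_t = (11700 + 81400)/2 = 46550 km.
Circular speed at r₁: v₁ = √(μ/r₁) = √(39380/11700) = 1.834615 km/s.
On the transfer ellipse at r₁, v² = μ(2/r − 1/a) gives v_p = √[μ(2/r₁ − 1/a_t)] = 2.426036 km/s.
First burn Δv₁ = |v_p − v₁| = 0.59142 km/s.
At r₂, v₂ = √(μ/r₂) = 0.69555 km/s.
Transfer-orbit speed at r₂: v_a = √[μ(2/r₂ − 1/a_t)] = 0.34871 km/s.
Second burn Δv₂ = |v₂ − v_a| = 0.34684 km/s.
Δv = Δv₁ + Δv₂ = 0.59142 + 0.34684 = 0.9383 km/s.

Δv = 0.938 km/s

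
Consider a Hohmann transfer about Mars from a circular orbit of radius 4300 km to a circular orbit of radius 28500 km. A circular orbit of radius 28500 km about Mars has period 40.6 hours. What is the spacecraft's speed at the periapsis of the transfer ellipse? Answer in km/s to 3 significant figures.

v = 4.16 km/s

From Kepler's third law T² = 4π²r³/μ at r = 28500 km, T = 40.6 hours = 40.6 × 3600 s = 1.4616×10^5 s: μ = 4π²r³/T² = 42779.7 km³/s².
Semi-major axis of the transfer orbit: a_t = (4300 + 28500)/2 = 16400 km.
The periapsis of the transfer ellipse is at r = 4300 km.
Applying v² = μ(2/r − 1/a_t): v = 4.158 km/s.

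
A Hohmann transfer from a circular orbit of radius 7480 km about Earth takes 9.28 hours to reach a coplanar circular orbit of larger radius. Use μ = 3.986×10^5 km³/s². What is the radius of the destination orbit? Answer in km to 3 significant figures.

r₂ = 63700 km

Transfer time t = 9.28 hours = 33408 s, and t = π√(a_t³/μ).
So a_t = (μ t²/π²)^(1/3) = (3.986×10^5 × (33408)² / π²)^(1/3) = 35589 km.
Since a_t = (r₁ + r₂)/2, r₂ = 2a_t − r₁ = 2×35589 − 7480 = 63698 km.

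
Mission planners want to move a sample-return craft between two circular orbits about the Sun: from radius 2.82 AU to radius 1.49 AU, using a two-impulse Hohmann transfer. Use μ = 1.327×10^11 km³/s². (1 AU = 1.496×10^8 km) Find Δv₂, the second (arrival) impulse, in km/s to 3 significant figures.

In km: r₁ = 2.82 × 1.496×10^8 = 4.21872×10^8 km; r₂ = 1.49 × 1.496×10^8 = 2.22904×10^8 km.
The Hohmann ellipse has a_t = (r₁ + r₂)/2 = 3.22388×10^8 km.
On the circular orbit at r = 2.22904×10^8 km, v_c = √(μ/r) = 24.399 km/s.
Vis-viva on the transfer ellipse at r = 2.22904×10^8 km gives v_t = √[μ(2/r − 1/a_t)] = 27.911 km/s.
Δv₂ = |v_t − v_c| = |27.911 − 24.399| = 3.512 km/s.

Δv₂ = 3.51 km/s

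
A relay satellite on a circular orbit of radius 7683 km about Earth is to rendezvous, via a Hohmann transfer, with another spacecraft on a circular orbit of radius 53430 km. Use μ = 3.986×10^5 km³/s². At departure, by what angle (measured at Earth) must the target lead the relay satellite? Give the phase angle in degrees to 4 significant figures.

φ = 102.2°

Semi-major axis of the transfer orbit: a_t = (7683 + 53430)/2 = 30556.5 km.
Transfer time t = π√(a_t³/μ) = 26579 s.
Target angular speed ω₂ = √(μ/r₂³) = 5.1120×10^-5 rad/s.
Angle swept by the target during transfer: ω₂·t = 1.3587 rad = 77.848°.
The relay satellite traverses 180° on the transfer ellipse, so the target must lead by 180° − 77.848° = 102.2°.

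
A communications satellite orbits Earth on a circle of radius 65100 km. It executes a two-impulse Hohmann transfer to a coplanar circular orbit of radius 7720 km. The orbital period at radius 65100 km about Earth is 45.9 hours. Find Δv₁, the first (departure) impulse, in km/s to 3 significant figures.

Δv₁ = 1.34 km/s

From Kepler's third law T² = 4π²r³/μ at r = 65100 km, T = 45.9 hours = 45.9 × 3600 s = 1.6524×10^5 s: μ = 4π²r³/T² = 3.98908×10^5 km³/s².
Semi-major axis of the transfer orbit: a_t = (65100 + 7720)/2 = 36410 km.
On the circular orbit at r = 65100 km, v_c = √(μ/r) = 2.4754 km/s.
Transfer-orbit speed at the same r (vis-viva, a = a_t): v_t = √[μ(2/r − 1/a_t)] = 1.1398 km/s.
Δv₁ = |v_t − v_c| = |1.1398 − 2.4754| = 1.336 km/s.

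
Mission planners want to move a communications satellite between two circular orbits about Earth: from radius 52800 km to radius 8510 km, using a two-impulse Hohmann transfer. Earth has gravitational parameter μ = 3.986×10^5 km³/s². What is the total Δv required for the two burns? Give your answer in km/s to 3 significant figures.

Δv = 3.44 km/s

Transfer-ellipse semi-major axis a_t = (r₁ + r₂)/2 = (52800 + 8510)/2 = 30655 km.
Circular speed at r₁: v₁ = √(μ/r₁) = √(3.986×10^5/52800) = 2.748 km/s.
Transfer-orbit speed at r₁ (vis-viva equation): v_a = √[μ(2/r₁ − 1/a_t)] = 1.448 km/s.
First burn Δv₁ = |v_a − v₁| = 1.300 km/s.
Circular speed at r₂: v₂ = √(μ/r₂) = 6.844 km/s.
Transfer-orbit speed at r₂: v_p = √[μ(2/r₂ − 1/a_t)] = 8.982 km/s.
Second burn Δv₂ = |v₂ − v_p| = 2.138 km/s.
Total Δv = Δv₁ + Δv₂ = 3.438 km/s.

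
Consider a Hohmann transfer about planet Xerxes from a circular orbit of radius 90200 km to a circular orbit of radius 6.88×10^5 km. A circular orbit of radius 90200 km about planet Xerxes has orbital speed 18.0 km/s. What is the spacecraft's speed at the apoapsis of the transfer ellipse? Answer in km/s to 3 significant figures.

v = 3.14 km/s

From the circular-orbit relation v² = μ/r at r = 90200 km: μ = v²r = (18.0)² × 90200 = 2.92248×10^7 km³/s².
The Hohmann ellipse has a_t = (r₁ + r₂)/2 = 3.891×10^5 km.
The apoapsis of the transfer ellipse is at r = 6.880×10^5 km.
Vis-viva: v = √[μ(2/r − 1/a_t)] = √[2.92248×10^7 × (2/6.880×10^5 − 1/3.891×10^5)] = 3.138 km/s.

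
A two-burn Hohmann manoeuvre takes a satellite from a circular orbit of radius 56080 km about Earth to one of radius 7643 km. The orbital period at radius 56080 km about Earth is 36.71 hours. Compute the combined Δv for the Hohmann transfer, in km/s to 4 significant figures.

From Kepler's third law T² = 4π²r³/μ at r = 56080 km, T = 36.71 hours = 36.71 × 3600 s = 1.32156×10^5 s: μ = 4π²r³/T² = 3.98667×10^5 km³/s².
Transfer-ellipse semi-major axis a_t = (r₁ + r₂)/2 = (56080 + 7643)/2 = 31861.5 km.
At r₁ the circular-orbit speed is v₁ = √(μ/r₁) = 2.6663 km/s.
Transfer-orbit speed at r₁ (vis-viva equation): v_a = √[μ(2/r₁ − 1/a_t)] = 1.3059 km/s.
First burn Δv₁ = |v_a − v₁| = 1.3604 km/s.
Circular speed at r₂: v₂ = √(μ/r₂) = 7.22226 km/s.
Transfer-orbit speed at r₂: v_p = √[μ(2/r₂ − 1/a_t)] = 9.58173 km/s.
Second burn Δv₂ = |v₂ − v_p| = 2.3595 km/s.
Total Δv = Δv₁ + Δv₂ = 3.720 km/s.

Δv = 3.720 km/s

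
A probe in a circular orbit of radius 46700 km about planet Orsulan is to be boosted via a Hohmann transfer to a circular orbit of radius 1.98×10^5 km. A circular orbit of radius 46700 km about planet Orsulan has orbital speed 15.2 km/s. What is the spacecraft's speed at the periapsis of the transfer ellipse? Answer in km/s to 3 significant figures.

v = 19.3 km/s

From the circular-orbit relation v² = μ/r at r = 46700 km: μ = v²r = (15.2)² × 46700 = 1.07896×10^7 km³/s².
The Hohmann ellipse has a_t = (r₁ + r₂)/2 = 1.2235×10^5 km.
The periapsis of the transfer ellipse is at r = 46700 km.
From the vis-viva equation, v = √[μ(2/r − 1/a_t)] = 19.34 km/s.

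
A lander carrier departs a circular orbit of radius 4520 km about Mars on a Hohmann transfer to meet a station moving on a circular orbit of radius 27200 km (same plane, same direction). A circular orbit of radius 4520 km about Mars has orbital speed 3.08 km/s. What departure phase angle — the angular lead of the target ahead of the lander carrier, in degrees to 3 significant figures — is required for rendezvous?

From the circular-orbit relation v² = μ/r at r = 4520 km: μ = v²r = (3.08)² × 4520 = 42878.5 km³/s².
The Hohmann ellipse has a_t = (r₁ + r₂)/2 = 15860 km.
Transfer time t = π√(a_t³/μ) = 30303 s.
The target's mean motion on its circular orbit is ω₂ = √(μ/r₂³) = 4.6160×10^-5 rad/s.
Angle swept by the target during transfer: ω₂·t = 1.39879 rad = 80.14°.
The lander carrier traverses 180° on the transfer ellipse, so the target must lead by 180° − 80.14° = 99.9°.

φ = 99.9°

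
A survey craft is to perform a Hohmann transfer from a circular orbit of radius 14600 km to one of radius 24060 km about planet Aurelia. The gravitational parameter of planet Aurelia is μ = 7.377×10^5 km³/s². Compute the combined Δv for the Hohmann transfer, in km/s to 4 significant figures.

Δv = 1.547 km/s

The Hohmann ellipse has a_t = (r₁ + r₂)/2 = 19330 km.
At r₁ the circular-orbit speed is v₁ = √(μ/r₁) = 7.1083 km/s.
On the transfer ellipse at r₁, vis-viva gives v_p = √[μ(2/r₁ − 1/a_t)] = 7.9304 km/s.
First burn Δv₁ = |v_p − v₁| = 0.8221 km/s.
At r₂, v₂ = √(μ/r₂) = 5.5372 km/s.
Transfer-orbit speed at r₂: v_a = √[μ(2/r₂ − 1/a_t)] = 4.8123 km/s.
Second burn Δv₂ = |v₂ − v_a| = 0.7249 km/s.
Δv = Δv₁ + Δv₂ = 0.8221 + 0.7249 = 1.547 km/s.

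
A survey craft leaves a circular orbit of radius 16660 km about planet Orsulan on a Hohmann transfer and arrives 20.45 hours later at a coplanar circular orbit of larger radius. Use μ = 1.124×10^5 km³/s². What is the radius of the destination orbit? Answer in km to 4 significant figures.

Transfer time t = 20.45 hours = 73620 s, and t = π√(a_t³/μ).
So a_t = (μ t²/π²)^(1/3) = (1.124×10^5 × (73620)² / π²)^(1/3) = 39520 km.
Since a_t = (r₁ + r₂)/2, r₂ = 2a_t − r₁ = 2×39520 − 16660 = 62380 km.

r₂ = 62380 km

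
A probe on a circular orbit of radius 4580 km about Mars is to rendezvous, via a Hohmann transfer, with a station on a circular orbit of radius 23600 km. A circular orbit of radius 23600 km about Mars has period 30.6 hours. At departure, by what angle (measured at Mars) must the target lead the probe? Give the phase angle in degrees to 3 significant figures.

From Kepler's third law T² = 4π²r³/μ at r = 23600 km, T = 30.6 hours = 30.6 × 3600 s = 1.1016×10^5 s: μ = 4π²r³/T² = 42761.0 km³/s².
Transfer-ellipse semi-major axis a_t = (r₁ + r₂)/2 = (4580 + 23600)/2 = 14090 km.
The half-period of the transfer ellipse is t = π√(a_t³/μ) = 25409 s.
The target's mean motion on its circular orbit is ω₂ = √(μ/r₂³) = 5.7037×10^-5 rad/s.
Angle swept by the target during transfer: ω₂·t = 1.4493 rad = 83.04°.
Arrival is 180° from departure on the ellipse, so φ = 180° − 83.04° = 97.0°.

φ = 97.0°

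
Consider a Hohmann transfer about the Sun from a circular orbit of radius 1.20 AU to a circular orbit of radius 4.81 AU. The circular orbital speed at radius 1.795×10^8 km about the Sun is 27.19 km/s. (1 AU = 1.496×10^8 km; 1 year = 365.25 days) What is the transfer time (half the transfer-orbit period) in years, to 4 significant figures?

t = 2.605 years

From the circular-orbit relation v² = μ/r at r = 1.795×10^8 km: μ = v²r = (27.19)² × 1.795×10^8 = 1.32704×10^11 km³/s².
In km: r₁ = 1.20 × 1.496×10^8 = 1.7952×10^8 km; r₂ = 4.81 × 1.496×10^8 = 7.19576×10^8 km.
The Hohmann ellipse has a_t = (r₁ + r₂)/2 = 4.49548×10^8 km.
Transfer time t = π√(a_t³/μ) = π√((4.49548×10^8)³ / 1.32704×10^11) = 8.220×10^7 s.
Converting: 8.220×10^7 s ÷ 3.15576×10^7 s/year (365.25 × 86400) = 2.605 years.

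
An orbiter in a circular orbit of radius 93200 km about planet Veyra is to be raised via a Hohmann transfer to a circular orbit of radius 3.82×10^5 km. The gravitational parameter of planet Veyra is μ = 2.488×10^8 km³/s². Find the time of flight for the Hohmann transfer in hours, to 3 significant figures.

t = 6.41 hours

The Hohmann ellipse has a_t = (r₁ + r₂)/2 = 2.376×10^5 km.
Transfer time t = π√(a_t³/μ) = π√((2.376×10^5)³ / 2.488×10^8) = 23070 s.
Converting: 23070 s ÷ 3600 s/hour = 6.41 hours.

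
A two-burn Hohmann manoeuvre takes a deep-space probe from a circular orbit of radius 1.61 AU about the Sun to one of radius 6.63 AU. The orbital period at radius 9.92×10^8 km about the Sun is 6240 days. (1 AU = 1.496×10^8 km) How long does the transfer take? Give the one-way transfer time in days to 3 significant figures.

From Kepler's third law T² = 4π²r³/μ at r = 9.92×10^8 km, T = 6240 days = 6240 × 86400 s = 5.39136×10^8 s: μ = 4π²r³/T² = 1.32586×10^11 km³/s².
In km: r₁ = 1.61 × 1.496×10^8 = 2.40856×10^8 km; r₂ = 6.63 × 1.496×10^8 = 9.91848×10^8 km.
The Hohmann ellipse has a_t = (r₁ + r₂)/2 = 6.16352×10^8 km.
Half the transfer-orbit period gives t = π√(a_t³/μ) = 1.320×10^8 s.
Converting: 1.320×10^8 s ÷ 86400 s/day = 1530 days.

t = 1530 days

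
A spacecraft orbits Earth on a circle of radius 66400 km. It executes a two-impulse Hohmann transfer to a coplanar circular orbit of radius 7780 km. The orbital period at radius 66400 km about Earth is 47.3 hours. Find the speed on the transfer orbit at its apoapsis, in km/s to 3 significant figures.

From Kepler's third law T² = 4π²r³/μ at r = 66400 km, T = 47.3 hours = 47.3 × 3600 s = 1.7028×10^5 s: μ = 4π²r³/T² = 3.98599×10^5 km³/s².
The Hohmann ellipse has a_t = (r₁ + r₂)/2 = 37090 km.
The apoapsis of the transfer ellipse is at r = 66400 km.
From the vis-viva equation, v = √[μ(2/r − 1/a_t)] = 1.122 km/s.

v = 1.12 km/s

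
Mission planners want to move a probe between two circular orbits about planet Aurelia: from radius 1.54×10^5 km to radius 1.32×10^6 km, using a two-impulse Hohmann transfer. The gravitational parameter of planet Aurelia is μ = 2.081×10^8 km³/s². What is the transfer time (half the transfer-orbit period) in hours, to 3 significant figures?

t = 38.3 hours

Semi-major axis of the transfer orbit: a_t = (1.540×10^5 + 1.320×10^6)/2 = 7.370×10^5 km.
By Kepler's third law the transfer-orbit period is T = 2π√(a_t³/μ), so t = T/2 = 1.378×10^5 s.
Converting: 1.378×10^5 s ÷ 3600 s/hour = 38.3 hours.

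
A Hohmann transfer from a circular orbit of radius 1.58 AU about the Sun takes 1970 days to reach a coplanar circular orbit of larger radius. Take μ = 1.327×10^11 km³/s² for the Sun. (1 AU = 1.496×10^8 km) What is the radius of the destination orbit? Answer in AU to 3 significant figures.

In km: r₁ = 1.58 × 1.496×10^8 = 2.36368×10^8 km.
Transfer time t = 1970 days = 1.70208×10^8 s, and t = π√(a_t³/μ).
So a_t = (μ t²/π²)^(1/3) = (1.327×10^11 × (1.70208×10^8)² / π²)^(1/3) = 7.3032×10^8 km.
Since a_t = (r₁ + r₂)/2, r₂ = 2a_t − r₁ = 2×7.3032×10^8 − 2.36368×10^8 = 1.224272×10^9 km.
In AU: r₂ = 1.224272×10^9 / 1.496×10^8 = 8.18 AU.

r₂ = 8.18 AU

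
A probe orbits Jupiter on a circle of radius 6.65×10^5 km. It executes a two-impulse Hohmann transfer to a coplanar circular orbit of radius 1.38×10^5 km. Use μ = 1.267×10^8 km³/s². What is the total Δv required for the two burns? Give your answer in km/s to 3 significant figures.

Semi-major axis of the transfer orbit: a_t = (6.650×10^5 + 1.380×10^5)/2 = 4.015×10^5 km.
Circular speed at r₁: v₁ = √(μ/r₁) = √(1.267×10^8/6.650×10^5) = 13.803 km/s.
Transfer-orbit speed at r₁ (vis-viva equation): v_a = √[μ(2/r₁ − 1/a_t)] = 8.0923 km/s.
First burn Δv₁ = |v_a − v₁| = 5.711 km/s.
Circular speed at r₂: v₂ = √(μ/r₂) = 30.3004 km/s.
Transfer-orbit speed at r₂: v_p = √[μ(2/r₂ − 1/a_t)] = 38.9957 km/s.
Second burn Δv₂ = |v₂ − v_p| = 8.695 km/s.
Δv = Δv₁ + Δv₂ = 5.711 + 8.695 = 14.41 km/s.

Δv = 14.4 km/s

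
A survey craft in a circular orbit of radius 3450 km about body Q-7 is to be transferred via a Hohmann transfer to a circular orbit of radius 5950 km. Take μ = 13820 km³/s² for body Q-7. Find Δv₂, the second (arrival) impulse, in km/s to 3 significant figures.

Semi-major axis of the transfer orbit: a_t = (3450 + 5950)/2 = 4700 km.
Circular speed at r = 5950 km: v_c = √(μ/r) = 1.5240 km/s.
Transfer-orbit speed at the same r (vis-viva, a = a_t): v_t = √[μ(2/r − 1/a_t)] = 1.3057 km/s.
Δv₂ = |v_t − v_c| = |1.3057 − 1.5240| = 0.2183 km/s.

Δv₂ = 0.218 km/s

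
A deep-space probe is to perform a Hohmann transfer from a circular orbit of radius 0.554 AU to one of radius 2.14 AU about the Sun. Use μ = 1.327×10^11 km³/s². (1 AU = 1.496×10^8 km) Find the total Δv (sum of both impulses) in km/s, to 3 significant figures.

In km: r₁ = 0.554 × 1.496×10^8 = 8.28784×10^7 km; r₂ = 2.14 × 1.496×10^8 = 3.20144×10^8 km.
Transfer-ellipse semi-major axis a_t = (r₁ + r₂)/2 = (8.28784×10^7 + 3.20144×10^8)/2 = 2.015112×10^8 km.
At r₁ the circular-orbit speed is v₁ = √(μ/r₁) = 40.014 km/s.
Transfer-orbit speed at r₁ (v² = μ(2/r − 1/a)): v_p = √[μ(2/r₁ − 1/a_t)] = 50.436 km/s.
First burn Δv₁ = |v_p − v₁| = 10.42 km/s.
Circular speed at r₂: v₂ = √(μ/r₂) = 20.3593 km/s.
Transfer-orbit speed at r₂: v_a = √[μ(2/r₂ − 1/a_t)] = 13.0567 km/s.
Second burn Δv₂ = |v₂ − v_a| = 7.303 km/s.
Δv = Δv₁ + Δv₂ = 10.42 + 7.303 = 17.72 km/s.

Δv = 17.7 km/s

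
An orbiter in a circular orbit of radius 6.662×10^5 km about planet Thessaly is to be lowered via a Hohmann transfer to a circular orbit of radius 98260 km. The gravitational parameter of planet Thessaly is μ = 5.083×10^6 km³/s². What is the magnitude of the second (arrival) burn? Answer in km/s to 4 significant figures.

Semi-major axis of the transfer orbit: a_t = (6.662×10^5 + 98260)/2 = 3.8223×10^5 km.
On the circular orbit at r = 98260 km, v_c = √(μ/r) = 7.192 km/s.
Vis-viva on the transfer ellipse at r = 98260 km gives v_t = √[μ(2/r − 1/a_t)] = 9.495 km/s.
Δv₂ = |v_t − v_c| = |9.495 − 7.192| = 2.303 km/s.

Δv₂ = 2.303 km/s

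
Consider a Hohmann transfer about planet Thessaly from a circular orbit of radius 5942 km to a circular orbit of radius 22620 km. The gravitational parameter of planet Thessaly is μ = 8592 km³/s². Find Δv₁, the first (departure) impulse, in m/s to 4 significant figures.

Semi-major axis of the transfer orbit: a_t = (5942 + 22620)/2 = 14281 km.
On the circular orbit at r = 5942 km, v_c = √(μ/r) = 1.2025 km/s.
Transfer-orbit speed at the same r (vis-viva, a = a_t): v_t = √[μ(2/r − 1/a_t)] = 1.5134 km/s.
Δv₁ = |v_t − v_c| = |1.5134 − 1.2025| = 0.3109 km/s.

Δv₁ = 310.9 m/s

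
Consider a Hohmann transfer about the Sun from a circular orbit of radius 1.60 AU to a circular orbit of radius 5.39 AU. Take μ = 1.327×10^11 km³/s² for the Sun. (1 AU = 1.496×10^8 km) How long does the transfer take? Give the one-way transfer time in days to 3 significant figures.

In km: r₁ = 1.60 × 1.496×10^8 = 2.3936×10^8 km; r₂ = 5.39 × 1.496×10^8 = 8.06344×10^8 km.
Transfer-ellipse semi-major axis a_t = (r₁ + r₂)/2 = (2.3936×10^8 + 8.06344×10^8)/2 = 5.22852×10^8 km.
Transfer time t = π√(a_t³/μ) = π√((5.22852×10^8)³ / 1.327×10^11) = 1.031×10^8 s.
Converting: 1.031×10^8 s ÷ 86400 s/day = 1190 days.

t = 1190 days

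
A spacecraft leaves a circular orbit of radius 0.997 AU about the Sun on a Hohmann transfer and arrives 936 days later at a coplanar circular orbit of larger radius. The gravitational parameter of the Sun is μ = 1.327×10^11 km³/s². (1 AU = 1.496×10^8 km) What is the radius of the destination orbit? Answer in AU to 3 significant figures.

In km: r₁ = 0.997 × 1.496×10^8 = 1.491512×10^8 km.
Transfer time t = 936 days = 8.08704×10^7 s, and t = π√(a_t³/μ).
So a_t = (μ t²/π²)^(1/3) = (1.327×10^11 × (8.08704×10^7)² / π²)^(1/3) = 4.4468×10^8 km.
Since a_t = (r₁ + r₂)/2, r₂ = 2a_t − r₁ = 2×4.4468×10^8 − 1.491512×10^8 = 7.402088×10^8 km.
In AU: r₂ = 7.402088×10^8 / 1.496×10^8 = 4.95 AU.

r₂ = 4.95 AU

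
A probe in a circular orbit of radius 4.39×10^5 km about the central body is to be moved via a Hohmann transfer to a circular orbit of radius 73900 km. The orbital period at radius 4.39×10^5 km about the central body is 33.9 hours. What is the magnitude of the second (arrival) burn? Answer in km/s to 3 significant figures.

Δv₂ = 17.0 km/s

From Kepler's third law T² = 4π²r³/μ at r = 4.39×10^5 km, T = 33.9 hours = 33.9 × 3600 s = 1.2204×10^5 s: μ = 4π²r³/T² = 2.24258×10^8 km³/s².
The Hohmann ellipse has a_t = (r₁ + r₂)/2 = 2.5645×10^5 km.
On the circular orbit at r = 73900 km, v_c = √(μ/r) = 55.087 km/s.
Transfer-orbit speed at the same r (vis-viva, a = a_t): v_t = √[μ(2/r − 1/a_t)] = 72.075 km/s.
Δv₂ = |v_t − v_c| = |72.075 − 55.087| = 16.99 km/s.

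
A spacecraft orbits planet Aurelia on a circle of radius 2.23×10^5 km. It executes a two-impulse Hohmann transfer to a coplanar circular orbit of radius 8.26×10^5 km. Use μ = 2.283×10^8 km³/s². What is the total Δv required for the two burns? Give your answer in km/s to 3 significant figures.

Δv = 13.9 km/s

The Hohmann ellipse has a_t = (r₁ + r₂)/2 = 5.245×10^5 km.
At r₁ the circular-orbit speed is v₁ = √(μ/r₁) = 31.996 km/s.
Transfer-orbit speed at r₁ (vis-viva): v_p = √[μ(2/r₁ − 1/a_t)] = 40.153 km/s.
First burn Δv₁ = |v_p − v₁| = 8.157 km/s.
At r₂, v₂ = √(μ/r₂) = 16.625 km/s.
Transfer-orbit speed at r₂: v_a = √[μ(2/r₂ − 1/a_t)] = 10.840 km/s.
Second burn Δv₂ = |v₂ − v_a| = 5.785 km/s.
Total Δv = Δv₁ + Δv₂ = 13.94 km/s.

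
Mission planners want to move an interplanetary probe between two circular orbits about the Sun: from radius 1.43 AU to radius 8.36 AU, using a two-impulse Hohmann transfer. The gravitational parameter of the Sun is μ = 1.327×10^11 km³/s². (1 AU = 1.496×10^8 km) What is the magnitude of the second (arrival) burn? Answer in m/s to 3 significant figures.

Δv₂ = 4730 m/s

In km: r₁ = 1.43 × 1.496×10^8 = 2.13928×10^8 km; r₂ = 8.36 × 1.496×10^8 = 1.250656×10^9 km.
Transfer-ellipse semi-major axis a_t = (r₁ + r₂)/2 = (2.13928×10^8 + 1.250656×10^9)/2 = 7.32292×10^8 km.
Circular speed at r = 1.250656×10^9 km: v_c = √(μ/r) = 10.30 km/s.
Vis-viva on the transfer ellipse at r = 1.250656×10^9 km gives v_t = √[μ(2/r − 1/a_t)] = 5.567 km/s.
Δv₂ = |v_t − v_c| = |5.567 − 10.30| = 4.733 km/s.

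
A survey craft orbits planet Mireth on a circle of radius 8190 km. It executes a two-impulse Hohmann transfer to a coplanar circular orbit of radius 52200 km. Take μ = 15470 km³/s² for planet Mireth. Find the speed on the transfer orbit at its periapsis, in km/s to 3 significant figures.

The Hohmann ellipse has a_t = (r₁ + r₂)/2 = 30195 km.
At periapsis, r = 8190 km.
Applying v² = μ(2/r − 1/a_t): v = 1.807 km/s.

v = 1.81 km/s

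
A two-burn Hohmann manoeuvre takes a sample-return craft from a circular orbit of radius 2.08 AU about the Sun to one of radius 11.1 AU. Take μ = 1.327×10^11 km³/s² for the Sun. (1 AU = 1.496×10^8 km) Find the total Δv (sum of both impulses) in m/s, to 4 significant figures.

Δv = 10070 m/s

In km: r₁ = 2.08 × 1.496×10^8 = 3.11168×10^8 km; r₂ = 11.1 × 1.496×10^8 = 1.66056×10^9 km.
Transfer-ellipse semi-major axis a_t = (r₁ + r₂)/2 = (3.11168×10^8 + 1.66056×10^9)/2 = 9.85864×10^8 km.
At r₁ the circular-orbit speed is v₁ = √(μ/r₁) = 20.65085 km/s.
Transfer-orbit speed at r₁ (v² = μ(2/r − 1/a)): v_p = √[μ(2/r₁ − 1/a_t)] = 26.80136 km/s.
First burn Δv₁ = |v_p − v₁| = 6.151 km/s.
Circular speed at r₂: v₂ = √(μ/r₂) = 8.939 km/s.
Transfer-orbit speed at r₂: v_a = √[μ(2/r₂ − 1/a_t)] = 5.022 km/s.
Second burn Δv₂ = |v₂ − v_a| = 3.917 km/s.
Δv = Δv₁ + Δv₂ = 6.151 + 3.917 = 10.07 km/s.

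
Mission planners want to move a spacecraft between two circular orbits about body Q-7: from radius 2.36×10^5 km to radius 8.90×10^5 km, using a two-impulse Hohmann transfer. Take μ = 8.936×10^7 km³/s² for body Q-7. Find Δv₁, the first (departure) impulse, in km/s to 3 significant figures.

Semi-major axis of the transfer orbit: a_t = (2.360×10^5 + 8.900×10^5)/2 = 5.630×10^5 km.
On the circular orbit at r = 2.360×10^5 km, v_c = √(μ/r) = 19.459 km/s.
Transfer-orbit speed at the same r (vis-viva, a = a_t): v_t = √[μ(2/r − 1/a_t)] = 24.466 km/s.
Δv₁ = |v_t − v_c| = |24.466 − 19.459| = 5.007 km/s.

Δv₁ = 5.01 km/s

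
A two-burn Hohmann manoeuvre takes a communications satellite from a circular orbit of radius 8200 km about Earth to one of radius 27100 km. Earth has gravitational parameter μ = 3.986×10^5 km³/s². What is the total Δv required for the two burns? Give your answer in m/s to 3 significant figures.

Δv = 2890 m/s

Semi-major axis of the transfer orbit: a_t = (8200 + 27100)/2 = 17650 km.
Circular speed at r₁: v₁ = √(μ/r₁) = √(3.986×10^5/8200) = 6.972 km/s.
Transfer-orbit speed at r₁ (vis-viva): v_p = √[μ(2/r₁ − 1/a_t)] = 8.639 km/s.
First burn Δv₁ = |v_p − v₁| = 1.667 km/s.
Circular speed at r₂: v₂ = √(μ/r₂) = 3.835 km/s.
Transfer-orbit speed at r₂: v_a = √[μ(2/r₂ − 1/a_t)] = 2.614 km/s.
Second burn Δv₂ = |v₂ − v_a| = 1.221 km/s.
Δv = Δv₁ + Δv₂ = 1.667 + 1.221 = 2.888 km/s.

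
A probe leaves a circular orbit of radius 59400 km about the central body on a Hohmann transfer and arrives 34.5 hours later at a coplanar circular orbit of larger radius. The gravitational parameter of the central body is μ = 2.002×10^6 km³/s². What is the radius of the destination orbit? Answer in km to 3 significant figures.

Transfer time t = 34.5 hours = 1.242×10^5 s, and t = π√(a_t³/μ).
So a_t = (μ t²/π²)^(1/3) = (2.002×10^6 × (1.242×10^5)² / π²)^(1/3) = 1.4626×10^5 km.
Since a_t = (r₁ + r₂)/2, r₂ = 2a_t − r₁ = 2×1.4626×10^5 − 59400 = 2.3312×10^5 km.

r₂ = 2.33×10^5 km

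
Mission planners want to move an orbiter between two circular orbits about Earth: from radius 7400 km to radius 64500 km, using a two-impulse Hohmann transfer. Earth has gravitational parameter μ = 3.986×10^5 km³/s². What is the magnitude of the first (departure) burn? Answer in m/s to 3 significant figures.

Δv₁ = 2490 m/s

Transfer-ellipse semi-major axis a_t = (r₁ + r₂)/2 = (7400 + 64500)/2 = 35950 km.
On the circular orbit at r = 7400 km, v_c = √(μ/r) = 7.3393 km/s.
Vis-viva on the transfer ellipse at r = 7400 km gives v_t = √[μ(2/r − 1/a_t)] = 9.8307 km/s.
Δv₁ = |v_t − v_c| = |9.8307 − 7.3393| = 2.491 km/s.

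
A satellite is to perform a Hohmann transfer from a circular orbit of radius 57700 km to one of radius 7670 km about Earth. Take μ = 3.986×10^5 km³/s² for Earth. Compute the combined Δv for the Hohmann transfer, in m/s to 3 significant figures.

Δv = 3720 m/s

The Hohmann ellipse has a_t = (r₁ + r₂)/2 = 32685 km.
At r₁ the circular-orbit speed is v₁ = √(μ/r₁) = 2.628 km/s.
On the transfer ellipse at r₁, v² = μ(2/r − 1/a) gives v_a = √[μ(2/r₁ − 1/a_t)] = 1.273 km/s.
First burn Δv₁ = |v_a − v₁| = 1.355 km/s.
Circular speed at r₂: v₂ = √(μ/r₂) = 7.209 km/s.
Transfer-orbit speed at r₂: v_p = √[μ(2/r₂ − 1/a_t)] = 9.578 km/s.
Second burn Δv₂ = |v₂ − v_p| = 2.369 km/s.
Total Δv = Δv₁ + Δv₂ = 3.724 km/s.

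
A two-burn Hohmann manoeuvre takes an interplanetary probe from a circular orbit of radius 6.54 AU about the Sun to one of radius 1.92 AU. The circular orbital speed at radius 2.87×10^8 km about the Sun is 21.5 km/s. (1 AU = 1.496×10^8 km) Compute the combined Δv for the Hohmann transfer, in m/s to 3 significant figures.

Δv = 9030 m/s

From the circular-orbit relation v² = μ/r at r = 2.87×10^8 km: μ = v²r = (21.5)² × 2.87×10^8 = 1.32666×10^11 km³/s².
In km: r₁ = 6.54 × 1.496×10^8 = 9.78384×10^8 km; r₂ = 1.92 × 1.496×10^8 = 2.87232×10^8 km.
The Hohmann ellipse has a_t = (r₁ + r₂)/2 = 6.32808×10^8 km.
At r₁ the circular-orbit speed is v₁ = √(μ/r₁) = 11.6446 km/s.
Transfer-orbit speed at r₁ (vis-viva equation): v_a = √[μ(2/r₁ − 1/a_t)] = 7.84522 km/s.
First burn Δv₁ = |v_a − v₁| = 3.7994 km/s.
Circular speed at r₂: v₂ = √(μ/r₂) = 21.4913 km/s.
Transfer-orbit speed at r₂: v_p = √[μ(2/r₂ − 1/a_t)] = 26.7228 km/s.
Second burn Δv₂ = |v₂ − v_p| = 5.2315 km/s.
Δv = Δv₁ + Δv₂ = 3.7994 + 5.2315 = 9.031 km/s.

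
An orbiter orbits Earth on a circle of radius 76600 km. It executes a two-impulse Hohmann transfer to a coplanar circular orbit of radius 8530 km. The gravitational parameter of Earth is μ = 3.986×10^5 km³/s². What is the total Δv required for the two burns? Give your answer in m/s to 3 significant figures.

Δv = 3590 m/s

The Hohmann ellipse has a_t = (r₁ + r₂)/2 = 42565 km.
At r₁ the circular-orbit speed is v₁ = √(μ/r₁) = 2.281 km/s.
On the transfer ellipse at r₁, v² = μ(2/r − 1/a) gives v_a = √[μ(2/r₁ − 1/a_t)] = 1.021 km/s.
First burn Δv₁ = |v_a − v₁| = 1.260 km/s.
At r₂, v₂ = √(μ/r₂) = 6.836 km/s.
Transfer-orbit speed at r₂: v_p = √[μ(2/r₂ − 1/a_t)] = 9.170 km/s.
Second burn Δv₂ = |v₂ − v_p| = 2.334 km/s.
Δv = Δv₁ + Δv₂ = 1.260 + 2.334 = 3.594 km/s.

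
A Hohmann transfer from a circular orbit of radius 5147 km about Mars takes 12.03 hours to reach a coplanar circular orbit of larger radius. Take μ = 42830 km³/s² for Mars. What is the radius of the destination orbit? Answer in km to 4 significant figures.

Transfer time t = 12.03 hours = 43308 s, and t = π√(a_t³/μ).
So a_t = (μ t²/π²)^(1/3) = (42830 × (43308)² / π²)^(1/3) = 20115 km.
Since a_t = (r₁ + r₂)/2, r₂ = 2a_t − r₁ = 2×20115 − 5147 = 35083 km.

r₂ = 35080 km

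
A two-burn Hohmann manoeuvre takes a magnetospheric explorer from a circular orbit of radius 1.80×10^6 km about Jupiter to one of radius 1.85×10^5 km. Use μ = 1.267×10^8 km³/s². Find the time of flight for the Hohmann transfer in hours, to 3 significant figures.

t = 76.7 hours

The Hohmann ellipse has a_t = (r₁ + r₂)/2 = 9.925×10^5 km.
Transfer time t = π√(a_t³/μ) = π√((9.925×10^5)³ / 1.267×10^8) = 2.760×10^5 s.
Converting: 2.760×10^5 s ÷ 3600 s/hour = 76.7 hours.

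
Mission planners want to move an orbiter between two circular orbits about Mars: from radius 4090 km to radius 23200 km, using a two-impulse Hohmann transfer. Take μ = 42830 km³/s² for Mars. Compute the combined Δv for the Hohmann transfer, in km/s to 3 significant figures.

Δv = 1.60 km/s

Semi-major axis of the transfer orbit: a_t = (4090 + 23200)/2 = 13645 km.
At r₁ the circular-orbit speed is v₁ = √(μ/r₁) = 3.2360 km/s.
On the transfer ellipse at r₁, vis-viva gives v_p = √[μ(2/r₁ − 1/a_t)] = 4.2196 km/s.
First burn Δv₁ = |v_p − v₁| = 0.9836 km/s.
Circular speed at r₂: v₂ = √(μ/r₂) = 1.3587 km/s.
Transfer-orbit speed at r₂: v_a = √[μ(2/r₂ − 1/a_t)] = 0.74388 km/s.
Second burn Δv₂ = |v₂ − v_a| = 0.6148 km/s.
Δv = Δv₁ + Δv₂ = 0.9836 + 0.6148 = 1.598 km/s.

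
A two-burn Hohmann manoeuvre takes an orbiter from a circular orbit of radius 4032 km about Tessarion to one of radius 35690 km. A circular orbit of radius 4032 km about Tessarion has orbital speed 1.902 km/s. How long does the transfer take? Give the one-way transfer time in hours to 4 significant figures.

t = 20.22 hours

From the circular-orbit relation v² = μ/r at r = 4032 km: μ = v²r = (1.902)² × 4032 = 14586.2 km³/s².
Transfer-ellipse semi-major axis a_t = (r₁ + r₂)/2 = (4032 + 35690)/2 = 19861 km.
By Kepler's third law the transfer-orbit period is T = 2π√(a_t³/μ), so t = T/2 = 72808 s.
Converting: 72808 s ÷ 3600 s/hour = 20.22 hours.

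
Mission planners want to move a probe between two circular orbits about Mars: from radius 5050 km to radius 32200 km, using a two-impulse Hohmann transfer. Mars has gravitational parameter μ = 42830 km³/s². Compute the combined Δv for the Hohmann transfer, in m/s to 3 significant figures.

The Hohmann ellipse has a_t = (r₁ + r₂)/2 = 18625 km.
Circular speed at r₁: v₁ = √(μ/r₁) = √(42830/5050) = 2.912 km/s.
On the transfer ellipse at r₁, vis-viva equation gives v_p = √[μ(2/r₁ − 1/a_t)] = 3.829 km/s.
First burn Δv₁ = |v_p − v₁| = 0.9170 km/s.
At r₂, v₂ = √(μ/r₂) = 1.1533 km/s.
Transfer-orbit speed at r₂: v_a = √[μ(2/r₂ − 1/a_t)] = 0.60054 km/s.
Second burn Δv₂ = |v₂ − v_a| = 0.5528 km/s.
Total Δv = Δv₁ + Δv₂ = 1.470 km/s.

Δv = 1470 m/s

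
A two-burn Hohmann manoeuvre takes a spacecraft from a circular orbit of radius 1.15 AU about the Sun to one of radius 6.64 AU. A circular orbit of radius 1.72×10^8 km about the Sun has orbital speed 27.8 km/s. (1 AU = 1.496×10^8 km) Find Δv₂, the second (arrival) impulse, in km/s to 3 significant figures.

Δv₂ = 5.28 km/s

From the circular-orbit relation v² = μ/r at r = 1.72×10^8 km: μ = v²r = (27.8)² × 1.72×10^8 = 1.32928×10^11 km³/s².
In km: r₁ = 1.15 × 1.496×10^8 = 1.7204×10^8 km; r₂ = 6.64 × 1.496×10^8 = 9.93344×10^8 km.
The Hohmann ellipse has a_t = (r₁ + r₂)/2 = 5.82692×10^8 km.
Circular speed at r = 9.93344×10^8 km: v_c = √(μ/r) = 11.568 km/s.
Transfer-orbit speed at the same r (vis-viva, a = a_t): v_t = √[μ(2/r − 1/a_t)] = 6.2857 km/s.
Δv₂ = |v_t − v_c| = |6.2857 − 11.568| = 5.282 km/s.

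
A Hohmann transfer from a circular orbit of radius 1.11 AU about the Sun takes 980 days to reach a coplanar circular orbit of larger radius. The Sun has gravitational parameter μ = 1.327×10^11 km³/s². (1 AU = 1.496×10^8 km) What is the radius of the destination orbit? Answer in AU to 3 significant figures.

In km: r₁ = 1.11 × 1.496×10^8 = 1.66056×10^8 km.
Transfer time t = 980 days = 8.4672×10^7 s, and t = π√(a_t³/μ).
So a_t = (μ t²/π²)^(1/3) = (1.327×10^11 × (8.4672×10^7)² / π²)^(1/3) = 4.5851×10^8 km.
Since a_t = (r₁ + r₂)/2, r₂ = 2a_t − r₁ = 2×4.5851×10^8 − 1.66056×10^8 = 7.50964×10^8 km.
In AU: r₂ = 7.50964×10^8 / 1.496×10^8 = 5.02 AU.

r₂ = 5.02 AU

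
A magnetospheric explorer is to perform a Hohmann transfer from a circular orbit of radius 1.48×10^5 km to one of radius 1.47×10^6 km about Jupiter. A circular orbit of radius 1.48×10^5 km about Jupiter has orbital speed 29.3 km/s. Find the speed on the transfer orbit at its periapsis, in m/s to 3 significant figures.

From the circular-orbit relation v² = μ/r at r = 1.48×10^5 km: μ = v²r = (29.3)² × 1.48×10^5 = 1.27057×10^8 km³/s².
The Hohmann ellipse has a_t = (r₁ + r₂)/2 = 8.090×10^5 km.
At periapsis, r = 1.480×10^5 km.
From the vis-viva equation, v = √[μ(2/r − 1/a_t)] = 39.50 km/s.

v = 39500 m/s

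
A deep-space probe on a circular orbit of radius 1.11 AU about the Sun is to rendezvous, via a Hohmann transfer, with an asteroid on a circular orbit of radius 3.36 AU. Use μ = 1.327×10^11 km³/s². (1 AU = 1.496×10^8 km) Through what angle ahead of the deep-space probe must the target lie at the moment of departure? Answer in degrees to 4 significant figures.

φ = 82.35°

In km: r₁ = 1.11 × 1.496×10^8 = 1.66056×10^8 km; r₂ = 3.36 × 1.496×10^8 = 5.02656×10^8 km.
The Hohmann ellipse has a_t = (r₁ + r₂)/2 = 3.34356×10^8 km.
Transfer time t = π√(a_t³/μ) = 5.2726×10^7 s.
Target angular speed ω₂ = √(μ/r₂³) = 3.2324×10^-8 rad/s.
Angle swept by the target during transfer: ω₂·t = 1.7043 rad = 97.65°.
The deep-space probe traverses 180° on the transfer ellipse, so the target must lead by 180° − 97.65° = 82.35°.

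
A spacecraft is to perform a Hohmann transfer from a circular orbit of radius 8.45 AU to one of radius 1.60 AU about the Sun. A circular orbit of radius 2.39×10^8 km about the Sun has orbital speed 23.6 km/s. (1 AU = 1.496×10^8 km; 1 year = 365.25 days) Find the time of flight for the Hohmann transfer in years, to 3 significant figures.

From the circular-orbit relation v² = μ/r at r = 2.39×10^8 km: μ = v²r = (23.6)² × 2.39×10^8 = 1.33113×10^11 km³/s².
In km: r₁ = 8.45 × 1.496×10^8 = 1.26412×10^9 km; r₂ = 1.60 × 1.496×10^8 = 2.3936×10^8 km.
Semi-major axis of the transfer orbit: a_t = (1.26412×10^9 + 2.3936×10^8)/2 = 7.5174×10^8 km.
Half the transfer-orbit period gives t = π√(a_t³/μ) = 1.775×10^8 s.
Converting: 1.775×10^8 s ÷ 3.15576×10^7 s/year (365.25 × 86400) = 5.62 years.

t = 5.62 years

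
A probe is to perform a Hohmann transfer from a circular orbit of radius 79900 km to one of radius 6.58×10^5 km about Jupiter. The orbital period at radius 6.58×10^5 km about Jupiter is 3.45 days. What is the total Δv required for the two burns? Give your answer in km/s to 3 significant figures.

Δv = 20.8 km/s

From Kepler's third law T² = 4π²r³/μ at r = 6.58×10^5 km, T = 3.45 days = 3.45 × 86400 s = 2.9808×10^5 s: μ = 4π²r³/T² = 1.26582×10^8 km³/s².
The Hohmann ellipse has a_t = (r₁ + r₂)/2 = 3.6895×10^5 km.
Circular speed at r₁: v₁ = √(μ/r₁) = √(1.26582×10^8/79900) = 39.803 km/s.
On the transfer ellipse at r₁, vis-viva gives v_p = √[μ(2/r₁ − 1/a_t)] = 53.155 km/s.
First burn Δv₁ = |v_p − v₁| = 13.352 km/s.
Circular speed at r₂: v₂ = √(μ/r₂) = 13.8699 km/s.
Transfer-orbit speed at r₂: v_a = √[μ(2/r₂ − 1/a_t)] = 6.45450 km/s.
Second burn Δv₂ = |v₂ − v_a| = 7.4154 km/s.
Total Δv = Δv₁ + Δv₂ = 20.77 km/s.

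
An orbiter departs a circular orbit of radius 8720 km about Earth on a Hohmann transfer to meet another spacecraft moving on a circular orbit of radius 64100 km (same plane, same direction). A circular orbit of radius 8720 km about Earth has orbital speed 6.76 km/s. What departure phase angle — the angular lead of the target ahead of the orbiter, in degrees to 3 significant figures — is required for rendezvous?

From the circular-orbit relation v² = μ/r at r = 8720 km: μ = v²r = (6.76)² × 8720 = 3.98483×10^5 km³/s².
Semi-major axis of the transfer orbit: a_t = (8720 + 64100)/2 = 36410 km.
Transfer time t = π√(a_t³/μ) = 34580 s.
Target angular speed ω₂ = √(μ/r₂³) = 3.890×10^-5 rad/s.
Angle swept by the target during transfer: ω₂·t = 1.345 rad = 77.06°.
The orbiter traverses 180° on the transfer ellipse, so the target must lead by 180° − 77.06° = 103°.

φ = 103°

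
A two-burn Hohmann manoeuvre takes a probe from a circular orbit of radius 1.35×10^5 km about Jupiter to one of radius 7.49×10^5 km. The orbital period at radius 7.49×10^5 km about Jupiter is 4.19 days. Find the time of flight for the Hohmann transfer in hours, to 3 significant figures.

t = 22.8 hours

From Kepler's third law T² = 4π²r³/μ at r = 7.49×10^5 km, T = 4.19 days = 4.19 × 86400 s = 3.62016×10^5 s: μ = 4π²r³/T² = 1.26576×10^8 km³/s².
Semi-major axis of the transfer orbit: a_t = (1.350×10^5 + 7.490×10^5)/2 = 4.420×10^5 km.
Half the transfer-orbit period gives t = π√(a_t³/μ) = 82060 s.
Converting: 82060 s ÷ 3600 s/hour = 22.8 hours.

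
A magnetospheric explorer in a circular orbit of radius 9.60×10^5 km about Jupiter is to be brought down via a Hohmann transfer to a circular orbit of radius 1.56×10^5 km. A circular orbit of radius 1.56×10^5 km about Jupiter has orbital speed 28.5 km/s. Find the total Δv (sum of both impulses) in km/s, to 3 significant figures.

From the circular-orbit relation v² = μ/r at r = 1.56×10^5 km: μ = v²r = (28.5)² × 1.56×10^5 = 1.26711×10^8 km³/s².
Transfer-ellipse semi-major axis a_t = (r₁ + r₂)/2 = (9.600×10^5 + 1.560×10^5)/2 = 5.580×10^5 km.
At r₁ the circular-orbit speed is v₁ = √(μ/r₁) = 11.489 km/s.
Transfer-orbit speed at r₁ (v² = μ(2/r − 1/a)): v_a = √[μ(2/r₁ − 1/a_t)] = 6.0746 km/s.
First burn Δv₁ = |v_a − v₁| = 5.414 km/s.
Circular speed at r₂: v₂ = √(μ/r₂) = 28.500 km/s.
Transfer-orbit speed at r₂: v_p = √[μ(2/r₂ − 1/a_t)] = 37.382 km/s.
Second burn Δv₂ = |v₂ − v_p| = 8.882 km/s.
Δv = Δv₁ + Δv₂ = 5.414 + 8.882 = 14.30 km/s.

Δv = 14.3 km/s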